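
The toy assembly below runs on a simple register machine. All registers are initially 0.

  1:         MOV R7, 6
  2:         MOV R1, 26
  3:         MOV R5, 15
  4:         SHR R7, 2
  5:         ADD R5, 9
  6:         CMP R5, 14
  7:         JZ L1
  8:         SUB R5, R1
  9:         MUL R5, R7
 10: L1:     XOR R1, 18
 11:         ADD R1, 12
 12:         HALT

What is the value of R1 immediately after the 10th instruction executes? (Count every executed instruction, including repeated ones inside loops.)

8

R7=6
R1=26
R5=15
R7=6>>2=1
R5=15+9=24
CMP R5, 14  (cmp 24,14)
JZ L1: not taken
R5=24-26=-2
R5=(-2)*1=-2
R1=26^18=8
After step 10: R1 = 8.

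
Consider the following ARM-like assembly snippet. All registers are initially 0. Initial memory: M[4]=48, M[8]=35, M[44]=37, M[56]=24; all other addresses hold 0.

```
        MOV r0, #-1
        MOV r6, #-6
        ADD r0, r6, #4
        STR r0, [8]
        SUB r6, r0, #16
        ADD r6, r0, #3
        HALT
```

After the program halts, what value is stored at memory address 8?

-2

r0=-1
r6=-6
r0=(-6)+4=-2
STR r0, [8] → M[8]=-2
r6=(-2)-16=-18
r6=(-2)+3=1
halt.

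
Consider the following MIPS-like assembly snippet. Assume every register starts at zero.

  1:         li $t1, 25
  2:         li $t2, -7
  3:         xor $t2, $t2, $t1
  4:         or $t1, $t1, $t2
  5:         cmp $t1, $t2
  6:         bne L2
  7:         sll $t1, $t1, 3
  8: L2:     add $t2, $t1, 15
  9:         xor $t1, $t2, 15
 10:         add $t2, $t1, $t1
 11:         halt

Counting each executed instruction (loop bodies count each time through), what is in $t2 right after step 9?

after li $t1, 25: $t1=25
after li $t2, -7: $t2=-7
after xor $t2, $t2, $t1: $t2=(-7)^25=-32
after or $t1, $t1, $t2: $t1=25|(-32)=-7
cmp $t1, $t2  (cmp -7,-32)
bne L2: taken
after add $t2, $t1, 15: $t2=(-7)+15=8
after xor $t1, $t2, 15: $t1=8^15=7
after add $t2, $t1, $t1: $t2=7+7=14
After step 9: $t2 = 14.

14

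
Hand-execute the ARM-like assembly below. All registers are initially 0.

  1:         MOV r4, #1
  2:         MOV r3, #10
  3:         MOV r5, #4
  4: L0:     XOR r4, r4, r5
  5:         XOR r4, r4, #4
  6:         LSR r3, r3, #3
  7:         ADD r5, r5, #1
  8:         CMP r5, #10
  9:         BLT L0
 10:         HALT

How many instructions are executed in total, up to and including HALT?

after MOV r4, #1: r4=1
after MOV r3, #10: r3=10
after MOV r5, #4: r5=4
after XOR r4, r4, r5: r4=1^4=5
after XOR r4, r4, #4: r4=5^4=1
after LSR r3, r3, #3: r3=10>>3=1
after ADD r5, r5, #1: r5=4+1=5
CMP r5, #10  (cmp 5,10)
BLT L0: taken
after XOR r4, r4, r5: r4=1^5=4
after XOR r4, r4, #4: r4=4^4=0
after LSR r3, r3, #3: r3=1>>3=0
after ADD r5, r5, #1: r5=5+1=6
CMP r5, #10  (cmp 6,10)
BLT L0: taken
after XOR r4, r4, r5: r4=0^6=6
after XOR r4, r4, #4: r4=6^4=2
after LSR r3, r3, #3: r3=0>>3=0
after ADD r5, r5, #1: r5=6+1=7
CMP r5, #10  (cmp 7,10)
BLT L0: taken
after XOR r4, r4, r5: r4=2^7=5
after XOR r4, r4, #4: r4=5^4=1
after LSR r3, r3, #3: r3=0>>3=0
after ADD r5, r5, #1: r5=7+1=8
CMP r5, #10  (cmp 8,10)
BLT L0: taken
after XOR r4, r4, r5: r4=1^8=9
after XOR r4, r4, #4: r4=9^4=13
after LSR r3, r3, #3: r3=0>>3=0
after ADD r5, r5, #1: r5=8+1=9
CMP r5, #10  (cmp 9,10)
BLT L0: taken
after XOR r4, r4, r5: r4=13^9=4
after XOR r4, r4, #4: r4=4^4=0
after LSR r3, r3, #3: r3=0>>3=0
after ADD r5, r5, #1: r5=9+1=10
CMP r5, #10  (cmp 10,10)
BLT L0: not taken
halt.
Total executed instructions: 40.

40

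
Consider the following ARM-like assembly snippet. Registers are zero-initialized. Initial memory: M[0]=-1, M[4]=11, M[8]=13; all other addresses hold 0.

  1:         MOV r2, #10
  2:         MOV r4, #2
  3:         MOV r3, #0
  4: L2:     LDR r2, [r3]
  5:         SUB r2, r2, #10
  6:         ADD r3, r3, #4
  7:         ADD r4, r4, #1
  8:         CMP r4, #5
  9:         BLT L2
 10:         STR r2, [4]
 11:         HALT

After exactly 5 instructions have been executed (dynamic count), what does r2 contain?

r2=10
r4=2
r3=0
r2=M[0]=-1
r2=(-1)-10=-11
After step 5: r2 = -11.

-11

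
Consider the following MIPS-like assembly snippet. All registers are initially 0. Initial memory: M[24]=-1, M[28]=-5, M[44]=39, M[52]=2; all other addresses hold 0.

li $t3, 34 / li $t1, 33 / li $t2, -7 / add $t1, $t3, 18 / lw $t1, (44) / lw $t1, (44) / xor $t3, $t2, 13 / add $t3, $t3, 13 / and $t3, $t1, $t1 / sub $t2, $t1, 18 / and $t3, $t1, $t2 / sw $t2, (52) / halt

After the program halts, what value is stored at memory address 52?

21

$t3=34
$t1=33
$t2=-7
$t1=34+18=52
$t1=M[44]=39
$t1=M[44]=39
$t3=(-7)^13=-12
$t3=(-12)+13=1
$t3=39&39=39
$t2=39-18=21
$t3=39&21=5
sw $t2, (52) → M[52]=21
halt.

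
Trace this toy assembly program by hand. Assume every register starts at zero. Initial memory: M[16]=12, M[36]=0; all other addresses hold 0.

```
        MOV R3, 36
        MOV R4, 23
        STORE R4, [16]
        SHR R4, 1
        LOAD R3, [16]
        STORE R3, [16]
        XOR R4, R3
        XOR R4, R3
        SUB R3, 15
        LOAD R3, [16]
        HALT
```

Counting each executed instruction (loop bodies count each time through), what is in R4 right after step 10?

MOV R3, 36 → R3=36
MOV R4, 23 → R4=23
STORE R4, [16] → M[16]=23
SHR R4, 1 → R4=23>>1=11
LOAD R3, [16] → R3=M[16]=23
STORE R3, [16] → M[16]=23
XOR R4, R3 → R4=11^23=28
XOR R4, R3 → R4=28^23=11
SUB R3, 15 → R3=23-15=8
LOAD R3, [16] → R3=M[16]=23
After step 10: R4 = 11.

11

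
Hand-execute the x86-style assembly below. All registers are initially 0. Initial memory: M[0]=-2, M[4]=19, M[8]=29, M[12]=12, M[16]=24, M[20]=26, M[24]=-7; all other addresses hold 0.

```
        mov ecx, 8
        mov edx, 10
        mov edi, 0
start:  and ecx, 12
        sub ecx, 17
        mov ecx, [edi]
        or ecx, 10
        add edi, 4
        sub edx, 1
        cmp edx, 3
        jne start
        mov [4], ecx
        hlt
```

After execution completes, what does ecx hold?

-5

after mov ecx, 8: ecx=8
after mov edx, 10: edx=10
after mov edi, 0: edi=0
after and ecx, 12: ecx=8&12=8
after sub ecx, 17: ecx=8-17=-9
after mov ecx, [edi]: ecx=M[0]=-2
after or ecx, 10: ecx=(-2)|10=-2
after add edi, 4: edi=0+4=4
after sub edx, 1: edx=10-1=9
cmp edx, 3  (cmp 9,3)
jne start: taken
after and ecx, 12: ecx=(-2)&12=12
after sub ecx, 17: ecx=12-17=-5
after mov ecx, [edi]: ecx=M[4]=19
after or ecx, 10: ecx=19|10=27
after add edi, 4: edi=4+4=8
after sub edx, 1: edx=9-1=8
cmp edx, 3  (cmp 8,3)
jne start: taken
after and ecx, 12: ecx=27&12=8
after sub ecx, 17: ecx=8-17=-9
after mov ecx, [edi]: ecx=M[8]=29
after or ecx, 10: ecx=29|10=31
after add edi, 4: edi=8+4=12
after sub edx, 1: edx=8-1=7
cmp edx, 3  (cmp 7,3)
jne start: taken
after and ecx, 12: ecx=31&12=12
after sub ecx, 17: ecx=12-17=-5
after mov ecx, [edi]: ecx=M[12]=12
after or ecx, 10: ecx=12|10=14
after add edi, 4: edi=12+4=16
after sub edx, 1: edx=7-1=6
cmp edx, 3  (cmp 6,3)
jne start: taken
after and ecx, 12: ecx=14&12=12
after sub ecx, 17: ecx=12-17=-5
after mov ecx, [edi]: ecx=M[16]=24
after or ecx, 10: ecx=24|10=26
after add edi, 4: edi=16+4=20
after sub edx, 1: edx=6-1=5
cmp edx, 3  (cmp 5,3)
jne start: taken
after and ecx, 12: ecx=26&12=8
after sub ecx, 17: ecx=8-17=-9
after mov ecx, [edi]: ecx=M[20]=26
after or ecx, 10: ecx=26|10=26
after add edi, 4: edi=20+4=24
after sub edx, 1: edx=5-1=4
cmp edx, 3  (cmp 4,3)
jne start: taken
after and ecx, 12: ecx=26&12=8
after sub ecx, 17: ecx=8-17=-9
after mov ecx, [edi]: ecx=M[24]=-7
after or ecx, 10: ecx=(-7)|10=-5
after add edi, 4: edi=24+4=28
after sub edx, 1: edx=4-1=3
cmp edx, 3  (cmp 3,3)
jne start: not taken
mov [4], ecx → M[4]=-5
halt.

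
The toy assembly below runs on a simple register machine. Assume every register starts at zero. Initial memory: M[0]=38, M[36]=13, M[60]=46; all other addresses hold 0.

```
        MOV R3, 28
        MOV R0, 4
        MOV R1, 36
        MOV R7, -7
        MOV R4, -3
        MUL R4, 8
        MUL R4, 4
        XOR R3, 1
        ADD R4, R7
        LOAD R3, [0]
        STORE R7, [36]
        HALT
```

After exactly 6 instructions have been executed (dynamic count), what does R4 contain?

after MOV R3, 28: R3=28
after MOV R0, 4: R0=4
after MOV R1, 36: R1=36
after MOV R7, -7: R7=-7
after MOV R4, -3: R4=-3
after MUL R4, 8: R4=(-3)*8=-24
After step 6: R4 = -24.

-24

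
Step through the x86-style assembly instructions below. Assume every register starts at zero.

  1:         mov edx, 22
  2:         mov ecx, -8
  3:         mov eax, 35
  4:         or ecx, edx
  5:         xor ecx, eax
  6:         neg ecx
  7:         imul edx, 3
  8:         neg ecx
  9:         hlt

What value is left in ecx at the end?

edx=22
ecx=-8
eax=35
ecx=(-8)|22=-2
ecx=(-2)^35=-35
ecx=-(-35)=35
edx=22*3=66
ecx=-(35)=-35
halt.

-35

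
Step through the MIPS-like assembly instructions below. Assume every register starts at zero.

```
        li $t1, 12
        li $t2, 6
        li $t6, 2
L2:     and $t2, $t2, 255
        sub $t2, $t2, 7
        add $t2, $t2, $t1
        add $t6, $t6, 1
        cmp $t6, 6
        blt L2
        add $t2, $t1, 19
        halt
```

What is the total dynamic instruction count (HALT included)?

$t1=12
$t2=6
$t6=2
$t2=6&255=6
$t2=6-7=-1
$t2=(-1)+12=11
$t6=2+1=3
cmp $t6, 6  (cmp 3,6)
blt L2: taken
$t2=11&255=11
$t2=11-7=4
$t2=4+12=16
$t6=3+1=4
cmp $t6, 6  (cmp 4,6)
blt L2: taken
$t2=16&255=16
$t2=16-7=9
$t2=9+12=21
$t6=4+1=5
cmp $t6, 6  (cmp 5,6)
blt L2: taken
$t2=21&255=21
$t2=21-7=14
$t2=14+12=26
$t6=5+1=6
cmp $t6, 6  (cmp 6,6)
blt L2: not taken
$t2=12+19=31
halt.
Total executed instructions: 29.

29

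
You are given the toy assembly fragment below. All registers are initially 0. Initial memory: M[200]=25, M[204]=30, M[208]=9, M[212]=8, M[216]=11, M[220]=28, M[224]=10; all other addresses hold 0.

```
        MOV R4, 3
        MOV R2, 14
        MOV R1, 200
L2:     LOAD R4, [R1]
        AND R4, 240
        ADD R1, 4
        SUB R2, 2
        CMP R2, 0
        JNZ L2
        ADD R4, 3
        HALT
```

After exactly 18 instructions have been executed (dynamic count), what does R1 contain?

212

after MOV R4, 3: R4=3
after MOV R2, 14: R2=14
after MOV R1, 200: R1=200
after LOAD R4, [R1]: R4=M[200]=25
after AND R4, 240: R4=25&240=16
after ADD R1, 4: R1=200+4=204
after SUB R2, 2: R2=14-2=12
CMP R2, 0  (cmp 12,0)
JNZ L2: taken
after LOAD R4, [R1]: R4=M[204]=30
after AND R4, 240: R4=30&240=16
after ADD R1, 4: R1=204+4=208
after SUB R2, 2: R2=12-2=10
CMP R2, 0  (cmp 10,0)
JNZ L2: taken
after LOAD R4, [R1]: R4=M[208]=9
after AND R4, 240: R4=9&240=0
after ADD R1, 4: R1=208+4=212
After step 18: R1 = 212.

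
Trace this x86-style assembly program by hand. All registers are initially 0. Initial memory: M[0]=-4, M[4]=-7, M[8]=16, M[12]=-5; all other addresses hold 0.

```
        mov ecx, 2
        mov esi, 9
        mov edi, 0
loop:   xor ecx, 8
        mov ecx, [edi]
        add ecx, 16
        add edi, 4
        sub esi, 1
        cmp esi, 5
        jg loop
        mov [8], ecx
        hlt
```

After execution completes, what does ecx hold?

11

ecx=2
esi=9
edi=0
ecx=2^8=10
ecx=M[0]=-4
ecx=(-4)+16=12
edi=0+4=4
esi=9-1=8
cmp esi, 5  (cmp 8,5)
jg loop: taken
ecx=12^8=4
ecx=M[4]=-7
ecx=(-7)+16=9
edi=4+4=8
esi=8-1=7
cmp esi, 5  (cmp 7,5)
jg loop: taken
ecx=9^8=1
ecx=M[8]=16
ecx=16+16=32
edi=8+4=12
esi=7-1=6
cmp esi, 5  (cmp 6,5)
jg loop: taken
ecx=32^8=40
ecx=M[12]=-5
ecx=(-5)+16=11
edi=12+4=16
esi=6-1=5
cmp esi, 5  (cmp 5,5)
jg loop: not taken
mov [8], ecx → M[8]=11
halt.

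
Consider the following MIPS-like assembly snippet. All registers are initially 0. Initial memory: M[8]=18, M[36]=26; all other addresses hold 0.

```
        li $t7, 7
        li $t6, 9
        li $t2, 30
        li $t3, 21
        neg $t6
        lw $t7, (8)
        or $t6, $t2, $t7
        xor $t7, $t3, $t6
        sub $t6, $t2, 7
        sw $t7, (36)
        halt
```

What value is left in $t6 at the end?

li $t7, 7 → $t7=7
li $t6, 9 → $t6=9
li $t2, 30 → $t2=30
li $t3, 21 → $t3=21
neg $t6 → $t6=-(9)=-9
lw $t7, (8) → $t7=M[8]=18
or $t6, $t2, $t7 → $t6=30|18=30
xor $t7, $t3, $t6 → $t7=21^30=11
sub $t6, $t2, 7 → $t6=30-7=23
sw $t7, (36) → M[36]=11
halt.

23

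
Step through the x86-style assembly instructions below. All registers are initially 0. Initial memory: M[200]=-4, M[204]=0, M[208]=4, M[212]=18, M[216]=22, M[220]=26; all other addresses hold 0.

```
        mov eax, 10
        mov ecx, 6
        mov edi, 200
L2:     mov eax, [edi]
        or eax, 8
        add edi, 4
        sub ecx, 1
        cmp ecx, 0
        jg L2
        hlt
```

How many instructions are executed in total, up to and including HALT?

40

after mov eax, 10: eax=10
after mov ecx, 6: ecx=6
after mov edi, 200: edi=200
after mov eax, [edi]: eax=M[200]=-4
after or eax, 8: eax=(-4)|8=-4
after add edi, 4: edi=200+4=204
after sub ecx, 1: ecx=6-1=5
cmp ecx, 0  (cmp 5,0)
jg L2: taken
after mov eax, [edi]: eax=M[204]=0
after or eax, 8: eax=0|8=8
after add edi, 4: edi=204+4=208
after sub ecx, 1: ecx=5-1=4
cmp ecx, 0  (cmp 4,0)
jg L2: taken
after mov eax, [edi]: eax=M[208]=4
after or eax, 8: eax=4|8=12
after add edi, 4: edi=208+4=212
after sub ecx, 1: ecx=4-1=3
cmp ecx, 0  (cmp 3,0)
jg L2: taken
after mov eax, [edi]: eax=M[212]=18
after or eax, 8: eax=18|8=26
after add edi, 4: edi=212+4=216
after sub ecx, 1: ecx=3-1=2
cmp ecx, 0  (cmp 2,0)
jg L2: taken
after mov eax, [edi]: eax=M[216]=22
after or eax, 8: eax=22|8=30
after add edi, 4: edi=216+4=220
after sub ecx, 1: ecx=2-1=1
cmp ecx, 0  (cmp 1,0)
jg L2: taken
after mov eax, [edi]: eax=M[220]=26
after or eax, 8: eax=26|8=26
after add edi, 4: edi=220+4=224
after sub ecx, 1: ecx=1-1=0
cmp ecx, 0  (cmp 0,0)
jg L2: not taken
halt.
Total executed instructions: 40.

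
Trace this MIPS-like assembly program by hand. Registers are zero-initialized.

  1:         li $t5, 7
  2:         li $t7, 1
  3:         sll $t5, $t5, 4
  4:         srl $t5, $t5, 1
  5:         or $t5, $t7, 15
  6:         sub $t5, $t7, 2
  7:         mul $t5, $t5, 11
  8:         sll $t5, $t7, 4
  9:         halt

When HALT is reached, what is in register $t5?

after li $t5, 7: $t5=7
after li $t7, 1: $t7=1
after sll $t5, $t5, 4: $t5=7<<4=112
after srl $t5, $t5, 1: $t5=112>>1=56
after or $t5, $t7, 15: $t5=1|15=15
after sub $t5, $t7, 2: $t5=1-2=-1
after mul $t5, $t5, 11: $t5=(-1)*11=-11
after sll $t5, $t7, 4: $t5=1<<4=16
halt.

16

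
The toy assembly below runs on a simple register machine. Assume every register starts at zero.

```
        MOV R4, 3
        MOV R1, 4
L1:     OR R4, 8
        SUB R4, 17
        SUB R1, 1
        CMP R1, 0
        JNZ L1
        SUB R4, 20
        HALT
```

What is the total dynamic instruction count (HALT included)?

MOV R4, 3 → R4=3
MOV R1, 4 → R1=4
OR R4, 8 → R4=3|8=11
SUB R4, 17 → R4=11-17=-6
SUB R1, 1 → R1=4-1=3
CMP R1, 0  (cmp 3,0)
JNZ L1: taken
OR R4, 8 → R4=(-6)|8=-6
SUB R4, 17 → R4=(-6)-17=-23
SUB R1, 1 → R1=3-1=2
CMP R1, 0  (cmp 2,0)
JNZ L1: taken
OR R4, 8 → R4=(-23)|8=-23
SUB R4, 17 → R4=(-23)-17=-40
SUB R1, 1 → R1=2-1=1
CMP R1, 0  (cmp 1,0)
JNZ L1: taken
OR R4, 8 → R4=(-40)|8=-40
SUB R4, 17 → R4=(-40)-17=-57
SUB R1, 1 → R1=1-1=0
CMP R1, 0  (cmp 0,0)
JNZ L1: not taken
SUB R4, 20 → R4=(-57)-20=-77
halt.
Total executed instructions: 24.

24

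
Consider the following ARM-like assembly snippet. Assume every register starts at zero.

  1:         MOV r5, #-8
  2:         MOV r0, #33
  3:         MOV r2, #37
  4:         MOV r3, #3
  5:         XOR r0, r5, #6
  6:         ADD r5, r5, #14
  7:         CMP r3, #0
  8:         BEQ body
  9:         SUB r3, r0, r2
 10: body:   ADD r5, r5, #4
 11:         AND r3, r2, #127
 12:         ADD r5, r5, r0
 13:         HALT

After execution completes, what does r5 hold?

8

MOV r5, #-8 → r5=-8
MOV r0, #33 → r0=33
MOV r2, #37 → r2=37
MOV r3, #3 → r3=3
XOR r0, r5, #6 → r0=(-8)^6=-2
ADD r5, r5, #14 → r5=(-8)+14=6
CMP r3, #0  (cmp 3,0)
BEQ body: not taken
SUB r3, r0, r2 → r3=(-2)-37=-39
ADD r5, r5, #4 → r5=6+4=10
AND r3, r2, #127 → r3=37&127=37
ADD r5, r5, r0 → r5=10+(-2)=8
halt.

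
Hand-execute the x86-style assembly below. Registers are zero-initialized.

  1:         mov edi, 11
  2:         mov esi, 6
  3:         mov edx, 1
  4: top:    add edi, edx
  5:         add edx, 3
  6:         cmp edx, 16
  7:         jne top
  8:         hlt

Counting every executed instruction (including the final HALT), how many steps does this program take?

edi=11
esi=6
edx=1
edi=11+1=12
edx=1+3=4
cmp edx, 16  (cmp 4,16)
jne top: taken
edi=12+4=16
edx=4+3=7
cmp edx, 16  (cmp 7,16)
jne top: taken
edi=16+7=23
edx=7+3=10
cmp edx, 16  (cmp 10,16)
jne top: taken
edi=23+10=33
edx=10+3=13
cmp edx, 16  (cmp 13,16)
jne top: taken
edi=33+13=46
edx=13+3=16
cmp edx, 16  (cmp 16,16)
jne top: not taken
halt.
Total executed instructions: 24.

24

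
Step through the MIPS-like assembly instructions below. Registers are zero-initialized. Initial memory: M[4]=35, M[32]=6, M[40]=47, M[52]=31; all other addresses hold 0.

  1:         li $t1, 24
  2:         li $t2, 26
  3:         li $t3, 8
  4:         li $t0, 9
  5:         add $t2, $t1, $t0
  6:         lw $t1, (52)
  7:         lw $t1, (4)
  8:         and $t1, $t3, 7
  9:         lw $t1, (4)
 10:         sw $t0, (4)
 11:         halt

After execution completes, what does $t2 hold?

li $t1, 24 → $t1=24
li $t2, 26 → $t2=26
li $t3, 8 → $t3=8
li $t0, 9 → $t0=9
add $t2, $t1, $t0 → $t2=24+9=33
lw $t1, (52) → $t1=M[52]=31
lw $t1, (4) → $t1=M[4]=35
and $t1, $t3, 7 → $t1=8&7=0
lw $t1, (4) → $t1=M[4]=35
sw $t0, (4) → M[4]=9
halt.

33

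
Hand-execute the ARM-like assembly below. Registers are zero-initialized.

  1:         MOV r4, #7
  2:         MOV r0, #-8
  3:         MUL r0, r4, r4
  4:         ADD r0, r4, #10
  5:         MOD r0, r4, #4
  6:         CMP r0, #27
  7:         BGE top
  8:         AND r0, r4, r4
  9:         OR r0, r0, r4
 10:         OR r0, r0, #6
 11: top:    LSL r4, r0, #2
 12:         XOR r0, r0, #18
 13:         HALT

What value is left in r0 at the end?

MOV r4, #7 → r4=7
MOV r0, #-8 → r0=-8
MUL r0, r4, r4 → r0=7*7=49
ADD r0, r4, #10 → r0=7+10=17
MOD r0, r4, #4 → r0=7%4=3
CMP r0, #27  (cmp 3,27)
BGE top: not taken
AND r0, r4, r4 → r0=7&7=7
OR r0, r0, r4 → r0=7|7=7
OR r0, r0, #6 → r0=7|6=7
LSL r4, r0, #2 → r4=7<<2=28
XOR r0, r0, #18 → r0=7^18=21
halt.

21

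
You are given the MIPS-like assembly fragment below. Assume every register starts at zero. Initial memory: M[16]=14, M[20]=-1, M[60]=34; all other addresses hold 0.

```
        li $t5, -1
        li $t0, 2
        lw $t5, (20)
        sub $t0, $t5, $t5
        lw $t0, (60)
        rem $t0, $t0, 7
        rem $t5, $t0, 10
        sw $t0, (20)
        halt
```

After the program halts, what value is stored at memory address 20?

$t5=-1
$t0=2
$t5=M[20]=-1
$t0=(-1)-(-1)=0
$t0=M[60]=34
$t0=34%7=6
$t5=6%10=6
sw $t0, (20) → M[20]=6
halt.

6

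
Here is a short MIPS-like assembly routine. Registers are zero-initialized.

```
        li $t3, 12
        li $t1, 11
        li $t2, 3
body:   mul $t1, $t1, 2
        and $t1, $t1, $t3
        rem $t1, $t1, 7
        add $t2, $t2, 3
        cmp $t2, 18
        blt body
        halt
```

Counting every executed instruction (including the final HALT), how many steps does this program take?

after li $t3, 12: $t3=12
after li $t1, 11: $t1=11
after li $t2, 3: $t2=3
after mul $t1, $t1, 2: $t1=11*2=22
after and $t1, $t1, $t3: $t1=22&12=4
after rem $t1, $t1, 7: $t1=4%7=4
after add $t2, $t2, 3: $t2=3+3=6
cmp $t2, 18  (cmp 6,18)
blt body: taken
after mul $t1, $t1, 2: $t1=4*2=8
after and $t1, $t1, $t3: $t1=8&12=8
after rem $t1, $t1, 7: $t1=8%7=1
after add $t2, $t2, 3: $t2=6+3=9
cmp $t2, 18  (cmp 9,18)
blt body: taken
after mul $t1, $t1, 2: $t1=1*2=2
after and $t1, $t1, $t3: $t1=2&12=0
after rem $t1, $t1, 7: $t1=0%7=0
after add $t2, $t2, 3: $t2=9+3=12
cmp $t2, 18  (cmp 12,18)
blt body: taken
after mul $t1, $t1, 2: $t1=0*2=0
after and $t1, $t1, $t3: $t1=0&12=0
after rem $t1, $t1, 7: $t1=0%7=0
after add $t2, $t2, 3: $t2=12+3=15
cmp $t2, 18  (cmp 15,18)
blt body: taken
after mul $t1, $t1, 2: $t1=0*2=0
after and $t1, $t1, $t3: $t1=0&12=0
after rem $t1, $t1, 7: $t1=0%7=0
after add $t2, $t2, 3: $t2=15+3=18
cmp $t2, 18  (cmp 18,18)
blt body: not taken
halt.
Total executed instructions: 34.

34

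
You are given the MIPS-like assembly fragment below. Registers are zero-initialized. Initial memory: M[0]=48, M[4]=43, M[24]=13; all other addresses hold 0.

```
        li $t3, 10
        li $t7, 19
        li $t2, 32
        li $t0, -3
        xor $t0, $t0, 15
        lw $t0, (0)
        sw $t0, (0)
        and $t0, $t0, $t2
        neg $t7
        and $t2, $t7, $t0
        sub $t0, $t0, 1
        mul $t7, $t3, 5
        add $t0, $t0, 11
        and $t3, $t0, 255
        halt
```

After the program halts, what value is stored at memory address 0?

48

$t3=10
$t7=19
$t2=32
$t0=-3
$t0=(-3)^15=-14
$t0=M[0]=48
sw $t0, (0) → M[0]=48
$t0=48&32=32
$t7=-(19)=-19
$t2=(-19)&32=32
$t0=32-1=31
$t7=10*5=50
$t0=31+11=42
$t3=42&255=42
halt.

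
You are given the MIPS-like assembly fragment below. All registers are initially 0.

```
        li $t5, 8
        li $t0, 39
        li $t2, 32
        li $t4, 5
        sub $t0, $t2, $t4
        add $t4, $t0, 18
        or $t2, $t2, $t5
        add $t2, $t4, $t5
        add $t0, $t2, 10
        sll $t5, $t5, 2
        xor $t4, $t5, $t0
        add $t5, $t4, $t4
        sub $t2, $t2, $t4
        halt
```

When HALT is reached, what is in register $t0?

after li $t5, 8: $t5=8
after li $t0, 39: $t0=39
after li $t2, 32: $t2=32
after li $t4, 5: $t4=5
after sub $t0, $t2, $t4: $t0=32-5=27
after add $t4, $t0, 18: $t4=27+18=45
after or $t2, $t2, $t5: $t2=32|8=40
after add $t2, $t4, $t5: $t2=45+8=53
after add $t0, $t2, 10: $t0=53+10=63
after sll $t5, $t5, 2: $t5=8<<2=32
after xor $t4, $t5, $t0: $t4=32^63=31
after add $t5, $t4, $t4: $t5=31+31=62
after sub $t2, $t2, $t4: $t2=53-31=22
halt.

63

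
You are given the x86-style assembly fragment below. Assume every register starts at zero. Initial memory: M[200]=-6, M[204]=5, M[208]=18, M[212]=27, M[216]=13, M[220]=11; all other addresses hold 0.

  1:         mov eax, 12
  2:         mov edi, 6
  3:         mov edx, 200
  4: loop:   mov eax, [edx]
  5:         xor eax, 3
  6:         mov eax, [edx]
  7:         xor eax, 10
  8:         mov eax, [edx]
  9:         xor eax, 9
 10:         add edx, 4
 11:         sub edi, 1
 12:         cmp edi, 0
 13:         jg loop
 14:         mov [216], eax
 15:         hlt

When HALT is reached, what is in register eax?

mov eax, 12 → eax=12
mov edi, 6 → edi=6
mov edx, 200 → edx=200
mov eax, [edx] → eax=M[200]=-6
xor eax, 3 → eax=(-6)^3=-7
mov eax, [edx] → eax=M[200]=-6
xor eax, 10 → eax=(-6)^10=-16
mov eax, [edx] → eax=M[200]=-6
xor eax, 9 → eax=(-6)^9=-13
add edx, 4 → edx=200+4=204
sub edi, 1 → edi=6-1=5
cmp edi, 0  (cmp 5,0)
jg loop: taken
mov eax, [edx] → eax=M[204]=5
xor eax, 3 → eax=5^3=6
mov eax, [edx] → eax=M[204]=5
xor eax, 10 → eax=5^10=15
mov eax, [edx] → eax=M[204]=5
xor eax, 9 → eax=5^9=12
add edx, 4 → edx=204+4=208
sub edi, 1 → edi=5-1=4
cmp edi, 0  (cmp 4,0)
jg loop: taken
mov eax, [edx] → eax=M[208]=18
xor eax, 3 → eax=18^3=17
mov eax, [edx] → eax=M[208]=18
xor eax, 10 → eax=18^10=24
mov eax, [edx] → eax=M[208]=18
xor eax, 9 → eax=18^9=27
add edx, 4 → edx=208+4=212
sub edi, 1 → edi=4-1=3
cmp edi, 0  (cmp 3,0)
jg loop: taken
mov eax, [edx] → eax=M[212]=27
xor eax, 3 → eax=27^3=24
mov eax, [edx] → eax=M[212]=27
xor eax, 10 → eax=27^10=17
mov eax, [edx] → eax=M[212]=27
xor eax, 9 → eax=27^9=18
add edx, 4 → edx=212+4=216
sub edi, 1 → edi=3-1=2
cmp edi, 0  (cmp 2,0)
jg loop: taken
mov eax, [edx] → eax=M[216]=13
xor eax, 3 → eax=13^3=14
mov eax, [edx] → eax=M[216]=13
xor eax, 10 → eax=13^10=7
mov eax, [edx] → eax=M[216]=13
xor eax, 9 → eax=13^9=4
add edx, 4 → edx=216+4=220
sub edi, 1 → edi=2-1=1
cmp edi, 0  (cmp 1,0)
jg loop: taken
mov eax, [edx] → eax=M[220]=11
xor eax, 3 → eax=11^3=8
mov eax, [edx] → eax=M[220]=11
xor eax, 10 → eax=11^10=1
mov eax, [edx] → eax=M[220]=11
xor eax, 9 → eax=11^9=2
add edx, 4 → edx=220+4=224
sub edi, 1 → edi=1-1=0
cmp edi, 0  (cmp 0,0)
jg loop: not taken
mov [216], eax → M[216]=2
halt.

2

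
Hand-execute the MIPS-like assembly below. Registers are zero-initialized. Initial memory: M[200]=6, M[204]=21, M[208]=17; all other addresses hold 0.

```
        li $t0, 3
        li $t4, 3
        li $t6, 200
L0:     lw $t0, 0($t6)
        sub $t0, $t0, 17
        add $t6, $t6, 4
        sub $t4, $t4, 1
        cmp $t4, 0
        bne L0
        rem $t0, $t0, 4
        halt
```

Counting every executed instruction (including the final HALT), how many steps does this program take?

23

li $t0, 3 → $t0=3
li $t4, 3 → $t4=3
li $t6, 200 → $t6=200
lw $t0, 0($t6) → $t0=M[200]=6
sub $t0, $t0, 17 → $t0=6-17=-11
add $t6, $t6, 4 → $t6=200+4=204
sub $t4, $t4, 1 → $t4=3-1=2
cmp $t4, 0  (cmp 2,0)
bne L0: taken
lw $t0, 0($t6) → $t0=M[204]=21
sub $t0, $t0, 17 → $t0=21-17=4
add $t6, $t6, 4 → $t6=204+4=208
sub $t4, $t4, 1 → $t4=2-1=1
cmp $t4, 0  (cmp 1,0)
bne L0: taken
lw $t0, 0($t6) → $t0=M[208]=17
sub $t0, $t0, 17 → $t0=17-17=0
add $t6, $t6, 4 → $t6=208+4=212
sub $t4, $t4, 1 → $t4=1-1=0
cmp $t4, 0  (cmp 0,0)
bne L0: not taken
rem $t0, $t0, 4 → $t0=0%4=0
halt.
Total executed instructions: 23.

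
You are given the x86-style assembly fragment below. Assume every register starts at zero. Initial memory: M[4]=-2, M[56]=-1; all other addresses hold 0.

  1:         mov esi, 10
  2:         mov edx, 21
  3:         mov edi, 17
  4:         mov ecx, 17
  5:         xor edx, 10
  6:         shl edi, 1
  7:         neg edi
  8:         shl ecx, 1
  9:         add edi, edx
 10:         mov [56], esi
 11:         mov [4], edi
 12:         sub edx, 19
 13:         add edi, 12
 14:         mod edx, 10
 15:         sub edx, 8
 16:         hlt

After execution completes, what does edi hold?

mov esi, 10 → esi=10
mov edx, 21 → edx=21
mov edi, 17 → edi=17
mov ecx, 17 → ecx=17
xor edx, 10 → edx=21^10=31
shl edi, 1 → edi=17<<1=34
neg edi → edi=-(34)=-34
shl ecx, 1 → ecx=17<<1=34
add edi, edx → edi=(-34)+31=-3
mov [56], esi → M[56]=10
mov [4], edi → M[4]=-3
sub edx, 19 → edx=31-19=12
add edi, 12 → edi=(-3)+12=9
mod edx, 10 → edx=12%10=2
sub edx, 8 → edx=2-8=-6
halt.

9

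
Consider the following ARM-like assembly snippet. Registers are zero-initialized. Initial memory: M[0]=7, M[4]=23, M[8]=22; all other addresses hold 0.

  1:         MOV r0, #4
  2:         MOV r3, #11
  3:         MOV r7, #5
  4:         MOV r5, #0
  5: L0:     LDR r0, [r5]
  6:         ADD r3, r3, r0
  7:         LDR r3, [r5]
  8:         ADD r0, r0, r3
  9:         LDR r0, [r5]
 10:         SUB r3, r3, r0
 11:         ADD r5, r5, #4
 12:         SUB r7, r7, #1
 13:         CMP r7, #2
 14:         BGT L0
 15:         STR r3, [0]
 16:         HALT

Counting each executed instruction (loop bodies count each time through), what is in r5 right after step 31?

after MOV r0, #4: r0=4
after MOV r3, #11: r3=11
after MOV r7, #5: r7=5
after MOV r5, #0: r5=0
after LDR r0, [r5]: r0=M[0]=7
after ADD r3, r3, r0: r3=11+7=18
after LDR r3, [r5]: r3=M[0]=7
after ADD r0, r0, r3: r0=7+7=14
after LDR r0, [r5]: r0=M[0]=7
after SUB r3, r3, r0: r3=7-7=0
after ADD r5, r5, #4: r5=0+4=4
after SUB r7, r7, #1: r7=5-1=4
CMP r7, #2  (cmp 4,2)
BGT L0: taken
after LDR r0, [r5]: r0=M[4]=23
after ADD r3, r3, r0: r3=0+23=23
after LDR r3, [r5]: r3=M[4]=23
after ADD r0, r0, r3: r0=23+23=46
after LDR r0, [r5]: r0=M[4]=23
after SUB r3, r3, r0: r3=23-23=0
after ADD r5, r5, #4: r5=4+4=8
after SUB r7, r7, #1: r7=4-1=3
CMP r7, #2  (cmp 3,2)
BGT L0: taken
after LDR r0, [r5]: r0=M[8]=22
after ADD r3, r3, r0: r3=0+22=22
after LDR r3, [r5]: r3=M[8]=22
after ADD r0, r0, r3: r0=22+22=44
after LDR r0, [r5]: r0=M[8]=22
after SUB r3, r3, r0: r3=22-22=0
after ADD r5, r5, #4: r5=8+4=12
After step 31: r5 = 12.

12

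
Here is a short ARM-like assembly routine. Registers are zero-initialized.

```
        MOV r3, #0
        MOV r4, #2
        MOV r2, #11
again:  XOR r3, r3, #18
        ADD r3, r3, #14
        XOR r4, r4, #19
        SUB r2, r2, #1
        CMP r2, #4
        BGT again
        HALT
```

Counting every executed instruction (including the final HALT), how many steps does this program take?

46

after MOV r3, #0: r3=0
after MOV r4, #2: r4=2
after MOV r2, #11: r2=11
after XOR r3, r3, #18: r3=0^18=18
after ADD r3, r3, #14: r3=18+14=32
after XOR r4, r4, #19: r4=2^19=17
after SUB r2, r2, #1: r2=11-1=10
CMP r2, #4  (cmp 10,4)
BGT again: taken
after XOR r3, r3, #18: r3=32^18=50
after ADD r3, r3, #14: r3=50+14=64
after XOR r4, r4, #19: r4=17^19=2
after SUB r2, r2, #1: r2=10-1=9
CMP r2, #4  (cmp 9,4)
BGT again: taken
after XOR r3, r3, #18: r3=64^18=82
after ADD r3, r3, #14: r3=82+14=96
after XOR r4, r4, #19: r4=2^19=17
after SUB r2, r2, #1: r2=9-1=8
CMP r2, #4  (cmp 8,4)
BGT again: taken
after XOR r3, r3, #18: r3=96^18=114
after ADD r3, r3, #14: r3=114+14=128
after XOR r4, r4, #19: r4=17^19=2
after SUB r2, r2, #1: r2=8-1=7
CMP r2, #4  (cmp 7,4)
BGT again: taken
after XOR r3, r3, #18: r3=128^18=146
after ADD r3, r3, #14: r3=146+14=160
after XOR r4, r4, #19: r4=2^19=17
after SUB r2, r2, #1: r2=7-1=6
CMP r2, #4  (cmp 6,4)
BGT again: taken
after XOR r3, r3, #18: r3=160^18=178
after ADD r3, r3, #14: r3=178+14=192
after XOR r4, r4, #19: r4=17^19=2
after SUB r2, r2, #1: r2=6-1=5
CMP r2, #4  (cmp 5,4)
BGT again: taken
after XOR r3, r3, #18: r3=192^18=210
after ADD r3, r3, #14: r3=210+14=224
after XOR r4, r4, #19: r4=2^19=17
after SUB r2, r2, #1: r2=5-1=4
CMP r2, #4  (cmp 4,4)
BGT again: not taken
halt.
Total executed instructions: 46.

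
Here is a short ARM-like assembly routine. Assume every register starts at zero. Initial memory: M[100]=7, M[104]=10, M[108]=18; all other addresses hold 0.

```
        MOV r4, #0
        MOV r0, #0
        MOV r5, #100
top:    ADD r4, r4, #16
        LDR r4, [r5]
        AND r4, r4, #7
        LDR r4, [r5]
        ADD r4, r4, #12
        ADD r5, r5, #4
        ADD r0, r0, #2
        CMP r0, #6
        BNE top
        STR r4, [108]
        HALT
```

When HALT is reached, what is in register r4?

r4=0
r0=0
r5=100
r4=0+16=16
r4=M[100]=7
r4=7&7=7
r4=M[100]=7
r4=7+12=19
r5=100+4=104
r0=0+2=2
CMP r0, #6  (cmp 2,6)
BNE top: taken
r4=19+16=35
r4=M[104]=10
r4=10&7=2
r4=M[104]=10
r4=10+12=22
r5=104+4=108
r0=2+2=4
CMP r0, #6  (cmp 4,6)
BNE top: taken
r4=22+16=38
r4=M[108]=18
r4=18&7=2
r4=M[108]=18
r4=18+12=30
r5=108+4=112
r0=4+2=6
CMP r0, #6  (cmp 6,6)
BNE top: not taken
STR r4, [108] → M[108]=30
halt.

30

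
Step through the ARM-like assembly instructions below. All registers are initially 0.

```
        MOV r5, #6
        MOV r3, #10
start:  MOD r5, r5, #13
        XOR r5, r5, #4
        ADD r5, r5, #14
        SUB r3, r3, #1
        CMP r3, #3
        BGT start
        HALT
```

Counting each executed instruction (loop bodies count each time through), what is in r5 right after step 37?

20

r5=6
r3=10
r5=6%13=6
r5=6^4=2
r5=2+14=16
r3=10-1=9
CMP r3, #3  (cmp 9,3)
BGT start: taken
r5=16%13=3
r5=3^4=7
r5=7+14=21
r3=9-1=8
CMP r3, #3  (cmp 8,3)
BGT start: taken
r5=21%13=8
r5=8^4=12
r5=12+14=26
r3=8-1=7
CMP r3, #3  (cmp 7,3)
BGT start: taken
r5=26%13=0
r5=0^4=4
r5=4+14=18
r3=7-1=6
CMP r3, #3  (cmp 6,3)
BGT start: taken
r5=18%13=5
r5=5^4=1
r5=1+14=15
r3=6-1=5
CMP r3, #3  (cmp 5,3)
BGT start: taken
r5=15%13=2
r5=2^4=6
r5=6+14=20
r3=5-1=4
CMP r3, #3  (cmp 4,3)
After step 37: r5 = 20.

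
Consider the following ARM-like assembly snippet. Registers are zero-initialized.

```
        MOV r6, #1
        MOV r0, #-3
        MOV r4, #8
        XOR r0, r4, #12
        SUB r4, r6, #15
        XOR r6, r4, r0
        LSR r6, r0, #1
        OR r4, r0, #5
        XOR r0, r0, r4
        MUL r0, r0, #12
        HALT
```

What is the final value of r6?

MOV r6, #1 → r6=1
MOV r0, #-3 → r0=-3
MOV r4, #8 → r4=8
XOR r0, r4, #12 → r0=8^12=4
SUB r4, r6, #15 → r4=1-15=-14
XOR r6, r4, r0 → r6=(-14)^4=-10
LSR r6, r0, #1 → r6=4>>1=2
OR r4, r0, #5 → r4=4|5=5
XOR r0, r0, r4 → r0=4^5=1
MUL r0, r0, #12 → r0=1*12=12
halt.

2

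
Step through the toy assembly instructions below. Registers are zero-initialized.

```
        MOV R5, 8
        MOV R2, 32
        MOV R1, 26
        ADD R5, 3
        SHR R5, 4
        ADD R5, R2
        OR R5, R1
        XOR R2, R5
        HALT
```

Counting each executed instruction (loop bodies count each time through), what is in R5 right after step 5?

MOV R5, 8 → R5=8
MOV R2, 32 → R2=32
MOV R1, 26 → R1=26
ADD R5, 3 → R5=8+3=11
SHR R5, 4 → R5=11>>4=0
After step 5: R5 = 0.

0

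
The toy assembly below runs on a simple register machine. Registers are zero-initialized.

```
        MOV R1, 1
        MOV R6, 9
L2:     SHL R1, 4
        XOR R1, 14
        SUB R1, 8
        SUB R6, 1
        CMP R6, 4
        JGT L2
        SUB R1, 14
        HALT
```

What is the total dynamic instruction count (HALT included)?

after MOV R1, 1: R1=1
after MOV R6, 9: R6=9
after SHL R1, 4: R1=1<<4=16
after XOR R1, 14: R1=16^14=30
after SUB R1, 8: R1=30-8=22
after SUB R6, 1: R6=9-1=8
CMP R6, 4  (cmp 8,4)
JGT L2: taken
after SHL R1, 4: R1=22<<4=352
after XOR R1, 14: R1=352^14=366
after SUB R1, 8: R1=366-8=358
after SUB R6, 1: R6=8-1=7
CMP R6, 4  (cmp 7,4)
JGT L2: taken
after SHL R1, 4: R1=358<<4=5728
after XOR R1, 14: R1=5728^14=5742
after SUB R1, 8: R1=5742-8=5734
after SUB R6, 1: R6=7-1=6
CMP R6, 4  (cmp 6,4)
JGT L2: taken
after SHL R1, 4: R1=5734<<4=91744
after XOR R1, 14: R1=91744^14=91758
after SUB R1, 8: R1=91758-8=91750
after SUB R6, 1: R6=6-1=5
CMP R6, 4  (cmp 5,4)
JGT L2: taken
after SHL R1, 4: R1=91750<<4=1468000
after XOR R1, 14: R1=1468000^14=1468014
after SUB R1, 8: R1=1468014-8=1468006
after SUB R6, 1: R6=5-1=4
CMP R6, 4  (cmp 4,4)
JGT L2: not taken
after SUB R1, 14: R1=1468006-14=1467992
halt.
Total executed instructions: 34.

34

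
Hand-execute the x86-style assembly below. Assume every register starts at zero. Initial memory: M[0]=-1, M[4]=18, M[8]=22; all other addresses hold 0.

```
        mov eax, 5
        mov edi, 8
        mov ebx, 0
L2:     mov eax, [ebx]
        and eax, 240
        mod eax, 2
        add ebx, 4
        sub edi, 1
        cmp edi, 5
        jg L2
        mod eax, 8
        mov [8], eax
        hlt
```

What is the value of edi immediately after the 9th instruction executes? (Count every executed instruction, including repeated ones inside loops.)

7

after mov eax, 5: eax=5
after mov edi, 8: edi=8
after mov ebx, 0: ebx=0
after mov eax, [ebx]: eax=M[0]=-1
after and eax, 240: eax=(-1)&240=240
after mod eax, 2: eax=240%2=0
after add ebx, 4: ebx=0+4=4
after sub edi, 1: edi=8-1=7
cmp edi, 5  (cmp 7,5)
After step 9: edi = 7.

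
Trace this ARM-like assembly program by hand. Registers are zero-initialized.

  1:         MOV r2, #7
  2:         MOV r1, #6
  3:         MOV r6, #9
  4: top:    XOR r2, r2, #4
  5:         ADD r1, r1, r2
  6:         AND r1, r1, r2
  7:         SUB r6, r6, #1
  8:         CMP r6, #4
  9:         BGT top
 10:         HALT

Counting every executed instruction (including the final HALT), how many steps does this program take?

after MOV r2, #7: r2=7
after MOV r1, #6: r1=6
after MOV r6, #9: r6=9
after XOR r2, r2, #4: r2=7^4=3
after ADD r1, r1, r2: r1=6+3=9
after AND r1, r1, r2: r1=9&3=1
after SUB r6, r6, #1: r6=9-1=8
CMP r6, #4  (cmp 8,4)
BGT top: taken
after XOR r2, r2, #4: r2=3^4=7
after ADD r1, r1, r2: r1=1+7=8
after AND r1, r1, r2: r1=8&7=0
after SUB r6, r6, #1: r6=8-1=7
CMP r6, #4  (cmp 7,4)
BGT top: taken
after XOR r2, r2, #4: r2=7^4=3
after ADD r1, r1, r2: r1=0+3=3
after AND r1, r1, r2: r1=3&3=3
after SUB r6, r6, #1: r6=7-1=6
CMP r6, #4  (cmp 6,4)
BGT top: taken
after XOR r2, r2, #4: r2=3^4=7
after ADD r1, r1, r2: r1=3+7=10
after AND r1, r1, r2: r1=10&7=2
after SUB r6, r6, #1: r6=6-1=5
CMP r6, #4  (cmp 5,4)
BGT top: taken
after XOR r2, r2, #4: r2=7^4=3
after ADD r1, r1, r2: r1=2+3=5
after AND r1, r1, r2: r1=5&3=1
after SUB r6, r6, #1: r6=5-1=4
CMP r6, #4  (cmp 4,4)
BGT top: not taken
halt.
Total executed instructions: 34.

34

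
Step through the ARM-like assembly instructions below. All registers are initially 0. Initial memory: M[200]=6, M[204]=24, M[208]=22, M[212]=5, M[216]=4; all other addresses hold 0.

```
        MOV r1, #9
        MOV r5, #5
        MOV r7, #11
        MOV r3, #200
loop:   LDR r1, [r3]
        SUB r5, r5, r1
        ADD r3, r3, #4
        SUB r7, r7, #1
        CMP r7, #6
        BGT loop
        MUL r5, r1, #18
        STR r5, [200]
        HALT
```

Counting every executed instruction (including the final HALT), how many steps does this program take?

MOV r1, #9 → r1=9
MOV r5, #5 → r5=5
MOV r7, #11 → r7=11
MOV r3, #200 → r3=200
LDR r1, [r3] → r1=M[200]=6
SUB r5, r5, r1 → r5=5-6=-1
ADD r3, r3, #4 → r3=200+4=204
SUB r7, r7, #1 → r7=11-1=10
CMP r7, #6  (cmp 10,6)
BGT loop: taken
LDR r1, [r3] → r1=M[204]=24
SUB r5, r5, r1 → r5=(-1)-24=-25
ADD r3, r3, #4 → r3=204+4=208
SUB r7, r7, #1 → r7=10-1=9
CMP r7, #6  (cmp 9,6)
BGT loop: taken
LDR r1, [r3] → r1=M[208]=22
SUB r5, r5, r1 → r5=(-25)-22=-47
ADD r3, r3, #4 → r3=208+4=212
SUB r7, r7, #1 → r7=9-1=8
CMP r7, #6  (cmp 8,6)
BGT loop: taken
LDR r1, [r3] → r1=M[212]=5
SUB r5, r5, r1 → r5=(-47)-5=-52
ADD r3, r3, #4 → r3=212+4=216
SUB r7, r7, #1 → r7=8-1=7
CMP r7, #6  (cmp 7,6)
BGT loop: taken
LDR r1, [r3] → r1=M[216]=4
SUB r5, r5, r1 → r5=(-52)-4=-56
ADD r3, r3, #4 → r3=216+4=220
SUB r7, r7, #1 → r7=7-1=6
CMP r7, #6  (cmp 6,6)
BGT loop: not taken
MUL r5, r1, #18 → r5=4*18=72
STR r5, [200] → M[200]=72
halt.
Total executed instructions: 37.

37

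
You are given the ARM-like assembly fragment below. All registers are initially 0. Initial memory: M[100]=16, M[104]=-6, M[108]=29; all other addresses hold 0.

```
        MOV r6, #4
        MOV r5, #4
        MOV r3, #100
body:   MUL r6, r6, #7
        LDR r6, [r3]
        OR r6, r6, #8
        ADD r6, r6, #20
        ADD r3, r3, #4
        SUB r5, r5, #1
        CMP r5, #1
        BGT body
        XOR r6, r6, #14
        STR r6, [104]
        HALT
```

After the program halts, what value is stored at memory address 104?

63

MOV r6, #4 → r6=4
MOV r5, #4 → r5=4
MOV r3, #100 → r3=100
MUL r6, r6, #7 → r6=4*7=28
LDR r6, [r3] → r6=M[100]=16
OR r6, r6, #8 → r6=16|8=24
ADD r6, r6, #20 → r6=24+20=44
ADD r3, r3, #4 → r3=100+4=104
SUB r5, r5, #1 → r5=4-1=3
CMP r5, #1  (cmp 3,1)
BGT body: taken
MUL r6, r6, #7 → r6=44*7=308
LDR r6, [r3] → r6=M[104]=-6
OR r6, r6, #8 → r6=(-6)|8=-6
ADD r6, r6, #20 → r6=(-6)+20=14
ADD r3, r3, #4 → r3=104+4=108
SUB r5, r5, #1 → r5=3-1=2
CMP r5, #1  (cmp 2,1)
BGT body: taken
MUL r6, r6, #7 → r6=14*7=98
LDR r6, [r3] → r6=M[108]=29
OR r6, r6, #8 → r6=29|8=29
ADD r6, r6, #20 → r6=29+20=49
ADD r3, r3, #4 → r3=108+4=112
SUB r5, r5, #1 → r5=2-1=1
CMP r5, #1  (cmp 1,1)
BGT body: not taken
XOR r6, r6, #14 → r6=49^14=63
STR r6, [104] → M[104]=63
halt.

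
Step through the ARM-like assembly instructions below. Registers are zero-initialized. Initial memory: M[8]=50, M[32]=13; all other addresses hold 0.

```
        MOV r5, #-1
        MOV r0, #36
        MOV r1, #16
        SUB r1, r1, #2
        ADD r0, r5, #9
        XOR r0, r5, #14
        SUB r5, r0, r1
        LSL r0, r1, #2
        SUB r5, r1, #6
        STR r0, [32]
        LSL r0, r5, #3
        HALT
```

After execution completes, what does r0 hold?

64

after MOV r5, #-1: r5=-1
after MOV r0, #36: r0=36
after MOV r1, #16: r1=16
after SUB r1, r1, #2: r1=16-2=14
after ADD r0, r5, #9: r0=(-1)+9=8
after XOR r0, r5, #14: r0=(-1)^14=-15
after SUB r5, r0, r1: r5=(-15)-14=-29
after LSL r0, r1, #2: r0=14<<2=56
after SUB r5, r1, #6: r5=14-6=8
STR r0, [32] → M[32]=56
after LSL r0, r5, #3: r0=8<<3=64
halt.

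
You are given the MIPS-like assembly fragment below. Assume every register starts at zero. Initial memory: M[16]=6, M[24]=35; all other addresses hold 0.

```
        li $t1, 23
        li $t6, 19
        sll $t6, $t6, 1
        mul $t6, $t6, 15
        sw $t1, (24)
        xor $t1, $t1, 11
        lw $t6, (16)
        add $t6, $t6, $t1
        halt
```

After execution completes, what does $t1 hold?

28

after li $t1, 23: $t1=23
after li $t6, 19: $t6=19
after sll $t6, $t6, 1: $t6=19<<1=38
after mul $t6, $t6, 15: $t6=38*15=570
sw $t1, (24) → M[24]=23
after xor $t1, $t1, 11: $t1=23^11=28
after lw $t6, (16): $t6=M[16]=6
after add $t6, $t6, $t1: $t6=6+28=34
halt.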